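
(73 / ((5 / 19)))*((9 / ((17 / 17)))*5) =12483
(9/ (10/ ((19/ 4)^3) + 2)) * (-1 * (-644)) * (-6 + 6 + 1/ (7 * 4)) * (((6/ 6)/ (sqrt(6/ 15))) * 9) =4259439 * sqrt(10)/ 9572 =1407.18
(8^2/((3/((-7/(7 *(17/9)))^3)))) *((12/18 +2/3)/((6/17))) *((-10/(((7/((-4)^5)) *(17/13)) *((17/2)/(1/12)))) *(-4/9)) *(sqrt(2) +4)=34078720 *sqrt(2)/584647 +136314880/584647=315.59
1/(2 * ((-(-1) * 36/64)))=8/9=0.89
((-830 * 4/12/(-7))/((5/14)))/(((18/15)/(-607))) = -503810/9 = -55978.89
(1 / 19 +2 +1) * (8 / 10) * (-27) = -6264 / 95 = -65.94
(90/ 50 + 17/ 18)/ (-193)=-247/ 17370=-0.01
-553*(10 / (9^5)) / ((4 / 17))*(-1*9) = 47005 / 13122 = 3.58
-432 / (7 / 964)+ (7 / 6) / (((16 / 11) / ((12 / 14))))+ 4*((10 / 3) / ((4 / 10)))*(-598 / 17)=-346515241 / 5712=-60664.43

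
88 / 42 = 44 / 21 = 2.10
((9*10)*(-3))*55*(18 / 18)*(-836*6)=74487600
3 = 3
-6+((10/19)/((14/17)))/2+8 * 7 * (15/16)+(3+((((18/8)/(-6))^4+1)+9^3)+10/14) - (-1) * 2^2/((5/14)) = 2156610153/2723840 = 791.75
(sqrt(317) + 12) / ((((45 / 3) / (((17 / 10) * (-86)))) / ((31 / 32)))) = -22661 * sqrt(317) / 2400- 22661 / 200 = -281.42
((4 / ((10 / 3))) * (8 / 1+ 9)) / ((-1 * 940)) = -51 / 2350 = -0.02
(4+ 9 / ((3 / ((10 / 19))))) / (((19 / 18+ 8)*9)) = 212 / 3097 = 0.07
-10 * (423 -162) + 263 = -2347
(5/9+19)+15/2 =487/18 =27.06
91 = 91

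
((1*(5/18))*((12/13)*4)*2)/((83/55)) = 4400/3237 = 1.36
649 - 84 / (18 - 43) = 16309 / 25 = 652.36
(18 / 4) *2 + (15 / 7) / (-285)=1196 / 133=8.99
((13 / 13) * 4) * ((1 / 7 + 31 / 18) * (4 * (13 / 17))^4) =3436459520 / 5261823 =653.09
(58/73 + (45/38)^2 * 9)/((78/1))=1414177/8222136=0.17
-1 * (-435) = 435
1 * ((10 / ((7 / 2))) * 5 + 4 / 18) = 914 / 63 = 14.51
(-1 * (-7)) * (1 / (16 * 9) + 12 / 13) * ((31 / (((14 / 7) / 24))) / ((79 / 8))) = 755594 / 3081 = 245.24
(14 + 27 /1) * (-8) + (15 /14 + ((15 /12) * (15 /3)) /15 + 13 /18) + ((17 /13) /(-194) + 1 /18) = -103511327 /317772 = -325.74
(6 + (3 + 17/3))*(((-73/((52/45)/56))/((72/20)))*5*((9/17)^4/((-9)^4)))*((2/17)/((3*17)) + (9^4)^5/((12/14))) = -34562063638565312626761041750/2824095573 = -12238276908543318844.25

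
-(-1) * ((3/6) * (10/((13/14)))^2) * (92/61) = 87.46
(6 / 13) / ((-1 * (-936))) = 1 / 2028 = 0.00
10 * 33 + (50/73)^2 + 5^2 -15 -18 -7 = 1681135/5329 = 315.47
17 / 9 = 1.89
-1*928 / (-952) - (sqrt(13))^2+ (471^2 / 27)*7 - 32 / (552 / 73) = 472116704 / 8211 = 57498.08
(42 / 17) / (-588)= -1 / 238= -0.00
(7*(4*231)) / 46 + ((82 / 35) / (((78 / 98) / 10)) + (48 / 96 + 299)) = 842363 / 1794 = 469.54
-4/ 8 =-1/ 2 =-0.50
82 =82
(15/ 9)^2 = 25/ 9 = 2.78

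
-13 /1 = -13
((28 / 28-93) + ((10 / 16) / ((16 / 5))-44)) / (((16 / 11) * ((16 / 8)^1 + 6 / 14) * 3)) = -1338491 / 104448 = -12.81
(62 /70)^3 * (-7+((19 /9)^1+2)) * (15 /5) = -774566 /128625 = -6.02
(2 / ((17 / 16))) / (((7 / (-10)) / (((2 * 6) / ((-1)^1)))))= 32.27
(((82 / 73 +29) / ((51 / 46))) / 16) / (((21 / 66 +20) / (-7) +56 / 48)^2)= 899613099 / 1596432328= 0.56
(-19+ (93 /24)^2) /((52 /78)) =-5.98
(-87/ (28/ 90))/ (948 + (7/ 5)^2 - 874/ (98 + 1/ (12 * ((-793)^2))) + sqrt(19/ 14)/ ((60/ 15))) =-32237991798742799682822000/ 108485837400961652910136189 + 4282221779529787293750 * sqrt(266)/ 759400861806731570370953323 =-0.30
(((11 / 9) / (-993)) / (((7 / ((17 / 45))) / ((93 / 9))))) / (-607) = 5797 / 5126397255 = 0.00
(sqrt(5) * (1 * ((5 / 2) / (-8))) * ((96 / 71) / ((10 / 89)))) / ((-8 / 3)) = 801 * sqrt(5) / 568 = 3.15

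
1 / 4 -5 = -19 / 4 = -4.75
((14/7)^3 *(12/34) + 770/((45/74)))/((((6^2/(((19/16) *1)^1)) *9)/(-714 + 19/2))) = -1299491111/396576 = -3276.78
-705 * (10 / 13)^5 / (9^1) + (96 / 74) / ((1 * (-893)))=-21.10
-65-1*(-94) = 29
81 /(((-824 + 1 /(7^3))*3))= -9261 /282631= -0.03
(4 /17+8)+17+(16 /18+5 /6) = 8249 /306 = 26.96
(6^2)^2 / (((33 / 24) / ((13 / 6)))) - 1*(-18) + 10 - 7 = 22695 / 11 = 2063.18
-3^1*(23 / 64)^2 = -1587 / 4096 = -0.39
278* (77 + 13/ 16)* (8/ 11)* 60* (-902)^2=767990401200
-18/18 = -1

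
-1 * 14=-14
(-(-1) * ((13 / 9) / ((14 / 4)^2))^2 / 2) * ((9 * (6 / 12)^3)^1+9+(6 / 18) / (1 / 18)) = 7267 / 64827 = 0.11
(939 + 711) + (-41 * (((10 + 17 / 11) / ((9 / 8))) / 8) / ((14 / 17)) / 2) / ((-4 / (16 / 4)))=4662319 / 2772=1681.93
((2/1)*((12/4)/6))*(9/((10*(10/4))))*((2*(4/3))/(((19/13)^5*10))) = 0.01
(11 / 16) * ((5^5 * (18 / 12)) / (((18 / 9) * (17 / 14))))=721875 / 544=1326.98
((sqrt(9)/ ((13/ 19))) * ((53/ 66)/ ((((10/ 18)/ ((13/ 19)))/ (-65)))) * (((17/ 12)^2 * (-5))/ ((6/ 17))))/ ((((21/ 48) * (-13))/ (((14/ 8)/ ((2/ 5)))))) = -6509725/ 1056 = -6164.51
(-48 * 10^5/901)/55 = -960000/9911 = -96.86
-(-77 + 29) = 48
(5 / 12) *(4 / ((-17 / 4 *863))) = -20 / 44013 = -0.00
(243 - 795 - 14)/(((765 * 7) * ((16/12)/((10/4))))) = -283/1428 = -0.20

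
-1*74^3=-405224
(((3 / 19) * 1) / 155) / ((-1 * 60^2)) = -1 / 3534000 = -0.00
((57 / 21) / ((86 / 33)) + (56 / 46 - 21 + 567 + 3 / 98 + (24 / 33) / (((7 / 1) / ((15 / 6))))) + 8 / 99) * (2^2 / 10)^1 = 5264258138 / 23988195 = 219.45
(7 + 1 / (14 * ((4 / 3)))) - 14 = -389 / 56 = -6.95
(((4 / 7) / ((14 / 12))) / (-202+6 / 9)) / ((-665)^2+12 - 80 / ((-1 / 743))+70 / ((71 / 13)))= -1278 / 263552209823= -0.00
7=7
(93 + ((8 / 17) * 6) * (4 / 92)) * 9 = 838.10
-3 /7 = -0.43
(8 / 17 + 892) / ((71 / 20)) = 303440 / 1207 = 251.40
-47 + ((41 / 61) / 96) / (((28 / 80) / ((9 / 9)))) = -481451 / 10248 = -46.98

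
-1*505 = -505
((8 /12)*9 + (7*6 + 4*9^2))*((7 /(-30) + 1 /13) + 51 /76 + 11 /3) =1920977 /1235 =1555.45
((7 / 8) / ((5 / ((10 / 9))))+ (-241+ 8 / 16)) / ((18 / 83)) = -718033 / 648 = -1108.08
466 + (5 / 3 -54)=1241 / 3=413.67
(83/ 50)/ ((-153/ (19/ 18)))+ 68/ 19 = 9333637/ 2616300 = 3.57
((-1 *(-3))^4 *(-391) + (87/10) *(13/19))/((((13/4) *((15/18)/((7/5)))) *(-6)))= 84229026/30875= 2728.07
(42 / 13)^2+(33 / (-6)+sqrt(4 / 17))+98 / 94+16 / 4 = 2 * sqrt(17) / 17+158549 / 15886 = 10.47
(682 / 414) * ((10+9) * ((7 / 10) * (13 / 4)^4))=1295327033 / 529920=2444.38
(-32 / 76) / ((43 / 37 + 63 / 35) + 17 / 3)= -4440 / 90991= -0.05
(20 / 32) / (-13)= -5 / 104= -0.05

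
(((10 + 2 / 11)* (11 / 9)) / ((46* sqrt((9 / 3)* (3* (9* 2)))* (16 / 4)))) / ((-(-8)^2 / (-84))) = 49* sqrt(2) / 9936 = 0.01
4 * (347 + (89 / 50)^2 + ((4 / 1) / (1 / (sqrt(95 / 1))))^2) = 4675421 / 625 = 7480.67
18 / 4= 9 / 2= 4.50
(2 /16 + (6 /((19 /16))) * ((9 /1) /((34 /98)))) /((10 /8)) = 339011 /3230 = 104.96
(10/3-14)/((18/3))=-16/9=-1.78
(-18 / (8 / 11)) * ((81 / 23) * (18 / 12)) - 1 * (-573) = 81375 / 184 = 442.26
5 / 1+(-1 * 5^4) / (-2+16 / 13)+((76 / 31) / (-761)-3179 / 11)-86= 20877883 / 47182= 442.50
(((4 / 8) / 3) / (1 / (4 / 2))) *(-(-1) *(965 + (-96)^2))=10181 / 3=3393.67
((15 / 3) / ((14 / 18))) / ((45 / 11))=11 / 7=1.57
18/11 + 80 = 898/11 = 81.64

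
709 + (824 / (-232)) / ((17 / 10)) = 348507 / 493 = 706.91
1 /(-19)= -1 /19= -0.05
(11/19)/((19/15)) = 165/361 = 0.46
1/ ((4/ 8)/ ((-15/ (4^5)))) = -15/ 512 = -0.03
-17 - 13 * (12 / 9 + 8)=-415 / 3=-138.33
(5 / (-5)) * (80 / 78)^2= -1600 / 1521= -1.05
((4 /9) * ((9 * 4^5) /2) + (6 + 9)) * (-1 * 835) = -1722605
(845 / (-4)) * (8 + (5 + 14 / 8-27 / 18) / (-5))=-23491 / 16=-1468.19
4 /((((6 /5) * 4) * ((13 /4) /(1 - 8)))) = -70 /39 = -1.79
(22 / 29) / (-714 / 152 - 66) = -1672 / 155817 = -0.01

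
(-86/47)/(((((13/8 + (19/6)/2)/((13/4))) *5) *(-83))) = 6708/1501885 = 0.00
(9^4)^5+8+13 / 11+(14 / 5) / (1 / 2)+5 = 668671600248131085143 / 55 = 12157665459056928820.78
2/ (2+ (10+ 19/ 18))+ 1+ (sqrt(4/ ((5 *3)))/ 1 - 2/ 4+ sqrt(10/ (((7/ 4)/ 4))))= 2 *sqrt(15)/ 15+ 307/ 470+ 4 *sqrt(70)/ 7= 5.95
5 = 5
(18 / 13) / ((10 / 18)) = 162 / 65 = 2.49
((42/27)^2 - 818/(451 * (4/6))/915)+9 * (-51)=-5087229694/11141955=-456.58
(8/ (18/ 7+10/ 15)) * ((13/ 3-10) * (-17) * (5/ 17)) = 70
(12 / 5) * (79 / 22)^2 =18723 / 605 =30.95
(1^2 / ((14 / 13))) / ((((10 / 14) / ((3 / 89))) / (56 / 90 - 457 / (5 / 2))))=-53287 / 6675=-7.98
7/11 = 0.64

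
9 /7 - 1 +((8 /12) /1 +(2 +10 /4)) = 229 /42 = 5.45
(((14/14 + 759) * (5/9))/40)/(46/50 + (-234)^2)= 2375/12320307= 0.00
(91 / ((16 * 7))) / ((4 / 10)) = 65 / 32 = 2.03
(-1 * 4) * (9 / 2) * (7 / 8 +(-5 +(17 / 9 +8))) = -103.75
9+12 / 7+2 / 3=239 / 21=11.38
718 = 718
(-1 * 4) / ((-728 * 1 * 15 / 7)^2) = -1 / 608400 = -0.00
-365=-365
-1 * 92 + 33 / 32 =-2911 / 32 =-90.97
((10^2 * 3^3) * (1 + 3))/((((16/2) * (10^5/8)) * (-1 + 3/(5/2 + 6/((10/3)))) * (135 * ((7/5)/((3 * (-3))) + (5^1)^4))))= -387/91383500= -0.00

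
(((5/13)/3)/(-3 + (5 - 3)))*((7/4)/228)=-35/35568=-0.00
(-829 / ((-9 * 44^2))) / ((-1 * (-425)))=0.00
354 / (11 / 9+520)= 3186 / 4691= 0.68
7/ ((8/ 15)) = 105/ 8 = 13.12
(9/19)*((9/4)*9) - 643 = -48139/76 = -633.41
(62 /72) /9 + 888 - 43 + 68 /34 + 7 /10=1373429 /1620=847.80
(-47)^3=-103823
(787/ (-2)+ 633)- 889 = -1299/ 2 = -649.50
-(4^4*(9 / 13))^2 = -5308416 / 169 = -31410.75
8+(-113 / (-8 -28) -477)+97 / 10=-82109 / 180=-456.16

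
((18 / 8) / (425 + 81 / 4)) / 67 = 0.00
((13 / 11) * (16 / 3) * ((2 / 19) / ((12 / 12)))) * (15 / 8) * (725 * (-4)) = -754000 / 209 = -3607.66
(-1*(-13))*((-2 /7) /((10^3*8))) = -13 /28000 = -0.00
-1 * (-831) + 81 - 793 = 119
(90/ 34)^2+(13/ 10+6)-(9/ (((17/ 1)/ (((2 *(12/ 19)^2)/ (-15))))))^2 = 26940418943/ 1883138450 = 14.31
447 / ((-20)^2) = 447 / 400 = 1.12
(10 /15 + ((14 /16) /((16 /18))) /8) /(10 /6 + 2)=1213 /5632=0.22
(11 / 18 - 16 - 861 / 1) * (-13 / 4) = 205075 / 72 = 2848.26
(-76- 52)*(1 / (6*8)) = -8 / 3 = -2.67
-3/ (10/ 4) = -6/ 5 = -1.20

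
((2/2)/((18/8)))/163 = 4/1467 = 0.00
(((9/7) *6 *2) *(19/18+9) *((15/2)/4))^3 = 24614962.13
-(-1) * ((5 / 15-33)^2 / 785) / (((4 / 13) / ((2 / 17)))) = 62426 / 120105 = 0.52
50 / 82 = 25 / 41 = 0.61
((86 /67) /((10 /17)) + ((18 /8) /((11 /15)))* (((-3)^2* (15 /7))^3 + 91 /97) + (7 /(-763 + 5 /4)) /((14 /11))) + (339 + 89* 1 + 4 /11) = 762150854353842 /33961206895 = 22441.81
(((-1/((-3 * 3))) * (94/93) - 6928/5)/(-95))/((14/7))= 2899133/397575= 7.29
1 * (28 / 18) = 14 / 9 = 1.56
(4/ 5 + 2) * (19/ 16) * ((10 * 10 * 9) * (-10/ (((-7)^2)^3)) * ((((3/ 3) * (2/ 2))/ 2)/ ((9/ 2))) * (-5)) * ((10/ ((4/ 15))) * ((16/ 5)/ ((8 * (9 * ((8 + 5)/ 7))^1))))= 11875/ 93639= 0.13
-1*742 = -742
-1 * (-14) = 14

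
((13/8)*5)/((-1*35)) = -13/56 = -0.23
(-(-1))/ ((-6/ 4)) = -2/ 3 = -0.67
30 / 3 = 10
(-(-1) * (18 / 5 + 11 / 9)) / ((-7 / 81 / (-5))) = 279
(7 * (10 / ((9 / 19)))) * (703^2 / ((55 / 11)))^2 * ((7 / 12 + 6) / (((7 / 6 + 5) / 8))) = 554866231870328 / 45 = 12330360708229.51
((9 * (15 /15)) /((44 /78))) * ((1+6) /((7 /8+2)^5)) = 40255488 /70799773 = 0.57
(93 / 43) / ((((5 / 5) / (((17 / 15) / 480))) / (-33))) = -5797 / 34400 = -0.17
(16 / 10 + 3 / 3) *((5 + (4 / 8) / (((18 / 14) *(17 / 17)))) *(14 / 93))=8827 / 4185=2.11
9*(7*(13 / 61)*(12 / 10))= 4914 / 305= 16.11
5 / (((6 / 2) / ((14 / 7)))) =10 / 3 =3.33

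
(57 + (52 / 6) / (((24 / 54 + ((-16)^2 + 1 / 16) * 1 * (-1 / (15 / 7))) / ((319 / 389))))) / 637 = 1898612481 / 21240072581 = 0.09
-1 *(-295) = 295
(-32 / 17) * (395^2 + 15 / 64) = -293694.56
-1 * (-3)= 3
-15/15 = -1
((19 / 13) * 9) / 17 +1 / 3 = 734 / 663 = 1.11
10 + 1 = 11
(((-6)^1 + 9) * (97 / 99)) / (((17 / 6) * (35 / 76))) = 14744 / 6545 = 2.25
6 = 6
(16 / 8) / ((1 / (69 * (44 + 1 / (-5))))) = 30222 / 5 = 6044.40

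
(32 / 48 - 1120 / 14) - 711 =-2371 / 3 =-790.33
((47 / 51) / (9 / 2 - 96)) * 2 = -188 / 9333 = -0.02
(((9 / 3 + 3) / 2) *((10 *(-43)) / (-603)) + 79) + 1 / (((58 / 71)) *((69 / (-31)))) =7202913 / 89378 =80.59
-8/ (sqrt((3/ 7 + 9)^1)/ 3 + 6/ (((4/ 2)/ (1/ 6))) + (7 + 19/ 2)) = -2856/ 6047 + 8*sqrt(462)/ 6047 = -0.44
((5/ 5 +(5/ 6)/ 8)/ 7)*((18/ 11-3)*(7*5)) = -1325/ 176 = -7.53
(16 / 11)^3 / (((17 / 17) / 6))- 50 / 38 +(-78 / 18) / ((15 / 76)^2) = -1606173857 / 17070075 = -94.09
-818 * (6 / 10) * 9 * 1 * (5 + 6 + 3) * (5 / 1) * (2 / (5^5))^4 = -4947264 / 95367431640625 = -0.00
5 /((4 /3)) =3.75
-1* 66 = -66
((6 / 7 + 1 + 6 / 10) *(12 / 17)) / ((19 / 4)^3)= 0.02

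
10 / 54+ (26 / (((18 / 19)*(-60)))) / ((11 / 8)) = -73 / 495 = -0.15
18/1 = 18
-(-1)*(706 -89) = 617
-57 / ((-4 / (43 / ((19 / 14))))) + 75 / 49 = 44397 / 98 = 453.03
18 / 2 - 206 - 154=-351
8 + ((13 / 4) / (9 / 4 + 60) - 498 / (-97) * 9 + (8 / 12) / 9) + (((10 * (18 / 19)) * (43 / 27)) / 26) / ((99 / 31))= 32196798823 / 590613309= 54.51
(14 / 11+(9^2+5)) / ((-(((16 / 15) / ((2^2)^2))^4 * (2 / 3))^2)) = -5535843750000 / 11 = -503258522727.27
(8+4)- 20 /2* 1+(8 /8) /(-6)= 11 /6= 1.83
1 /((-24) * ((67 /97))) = -97 /1608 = -0.06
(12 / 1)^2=144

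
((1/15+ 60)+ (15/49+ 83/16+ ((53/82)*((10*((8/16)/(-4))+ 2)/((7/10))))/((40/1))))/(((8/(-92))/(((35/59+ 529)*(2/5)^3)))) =-25560.88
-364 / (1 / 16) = -5824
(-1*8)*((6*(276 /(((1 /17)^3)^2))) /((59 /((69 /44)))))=-5516110368432 /649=-8499399643.19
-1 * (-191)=191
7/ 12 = 0.58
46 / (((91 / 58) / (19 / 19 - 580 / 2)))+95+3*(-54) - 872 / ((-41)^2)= -8540.62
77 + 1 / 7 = 77.14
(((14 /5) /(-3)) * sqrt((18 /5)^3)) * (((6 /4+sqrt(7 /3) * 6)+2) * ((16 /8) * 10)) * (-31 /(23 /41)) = 4484088 * sqrt(10) /575+2562336 * sqrt(210) /575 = 89237.75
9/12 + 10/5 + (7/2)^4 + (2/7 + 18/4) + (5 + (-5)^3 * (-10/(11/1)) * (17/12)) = 1195963/3696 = 323.58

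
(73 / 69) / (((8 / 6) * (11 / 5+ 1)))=365 / 1472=0.25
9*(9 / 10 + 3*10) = 2781 / 10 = 278.10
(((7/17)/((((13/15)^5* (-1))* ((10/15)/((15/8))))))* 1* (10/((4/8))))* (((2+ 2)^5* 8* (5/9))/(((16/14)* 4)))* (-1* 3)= 141480.94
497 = 497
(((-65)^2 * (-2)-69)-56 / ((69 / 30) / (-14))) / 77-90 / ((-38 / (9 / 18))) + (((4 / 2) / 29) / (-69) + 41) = -53552729 / 836418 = -64.03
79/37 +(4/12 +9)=1273/111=11.47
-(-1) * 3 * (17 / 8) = 51 / 8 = 6.38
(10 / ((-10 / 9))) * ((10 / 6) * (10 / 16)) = -75 / 8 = -9.38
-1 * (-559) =559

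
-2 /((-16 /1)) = 1 /8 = 0.12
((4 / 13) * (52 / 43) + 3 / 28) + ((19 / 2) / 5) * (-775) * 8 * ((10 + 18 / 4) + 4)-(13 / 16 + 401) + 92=-1051040629 / 4816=-218239.33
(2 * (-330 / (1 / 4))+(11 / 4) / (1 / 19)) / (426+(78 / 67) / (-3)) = -693517 / 114064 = -6.08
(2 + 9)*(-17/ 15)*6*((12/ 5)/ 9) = -1496/ 75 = -19.95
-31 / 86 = -0.36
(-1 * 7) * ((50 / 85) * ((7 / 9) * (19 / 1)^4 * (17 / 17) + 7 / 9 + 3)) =-63859670 / 153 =-417383.46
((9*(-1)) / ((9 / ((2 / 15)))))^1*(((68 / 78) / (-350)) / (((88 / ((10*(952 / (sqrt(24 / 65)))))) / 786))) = 75718*sqrt(390) / 32175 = 46.47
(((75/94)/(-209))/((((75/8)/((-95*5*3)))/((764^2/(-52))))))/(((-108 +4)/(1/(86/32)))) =87554400/3757039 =23.30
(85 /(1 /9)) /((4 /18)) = 6885 /2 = 3442.50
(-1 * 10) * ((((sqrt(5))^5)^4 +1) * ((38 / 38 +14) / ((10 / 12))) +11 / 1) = -1757812790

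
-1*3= -3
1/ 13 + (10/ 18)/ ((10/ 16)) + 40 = 4793/ 117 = 40.97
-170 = -170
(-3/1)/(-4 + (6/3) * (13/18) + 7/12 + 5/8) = 216/97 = 2.23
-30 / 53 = -0.57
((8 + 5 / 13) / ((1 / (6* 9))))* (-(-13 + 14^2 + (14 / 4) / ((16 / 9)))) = -83748.16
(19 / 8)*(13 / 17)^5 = 0.62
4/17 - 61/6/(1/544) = -282052/51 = -5530.43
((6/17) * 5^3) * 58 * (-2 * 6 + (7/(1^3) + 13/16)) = -728625/68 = -10715.07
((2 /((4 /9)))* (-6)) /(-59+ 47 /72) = 1944 /4201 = 0.46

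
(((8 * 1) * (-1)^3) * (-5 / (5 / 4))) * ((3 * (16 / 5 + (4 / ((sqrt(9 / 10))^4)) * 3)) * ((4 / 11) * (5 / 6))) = 155648 / 297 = 524.07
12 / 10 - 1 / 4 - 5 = -81 / 20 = -4.05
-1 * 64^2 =-4096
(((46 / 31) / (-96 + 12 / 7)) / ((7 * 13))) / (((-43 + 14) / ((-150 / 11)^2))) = 0.00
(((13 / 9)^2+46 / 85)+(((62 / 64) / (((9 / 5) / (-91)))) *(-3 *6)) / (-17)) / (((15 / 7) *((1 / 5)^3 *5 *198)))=-37961483 / 13087008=-2.90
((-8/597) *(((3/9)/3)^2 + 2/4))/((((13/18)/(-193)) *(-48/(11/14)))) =-176209/5867316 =-0.03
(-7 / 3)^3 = -343 / 27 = -12.70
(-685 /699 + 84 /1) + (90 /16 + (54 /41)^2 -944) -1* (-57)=-7488351809 /9400152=-796.62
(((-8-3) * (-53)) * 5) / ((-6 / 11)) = -32065 / 6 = -5344.17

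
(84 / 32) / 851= 0.00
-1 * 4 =-4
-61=-61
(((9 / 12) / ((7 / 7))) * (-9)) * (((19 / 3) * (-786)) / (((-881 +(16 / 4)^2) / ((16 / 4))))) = -134406 / 865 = -155.38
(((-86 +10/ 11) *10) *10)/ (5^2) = -3744/ 11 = -340.36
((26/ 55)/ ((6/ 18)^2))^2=54756/ 3025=18.10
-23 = -23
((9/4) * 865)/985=1557/788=1.98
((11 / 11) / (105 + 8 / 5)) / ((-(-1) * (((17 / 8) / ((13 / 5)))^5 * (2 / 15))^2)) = 25619612623586721792 / 6457480462375703125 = 3.97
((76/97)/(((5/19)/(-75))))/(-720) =361/1164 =0.31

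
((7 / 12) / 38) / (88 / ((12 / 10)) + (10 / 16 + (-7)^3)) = -7 / 122683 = -0.00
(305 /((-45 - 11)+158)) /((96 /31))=9455 /9792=0.97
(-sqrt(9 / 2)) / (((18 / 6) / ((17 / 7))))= -17* sqrt(2) / 14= -1.72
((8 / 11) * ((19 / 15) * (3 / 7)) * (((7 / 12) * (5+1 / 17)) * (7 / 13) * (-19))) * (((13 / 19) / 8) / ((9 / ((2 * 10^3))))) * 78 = -29738800 / 1683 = -17670.11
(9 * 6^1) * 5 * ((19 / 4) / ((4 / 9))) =23085 / 8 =2885.62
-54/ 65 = -0.83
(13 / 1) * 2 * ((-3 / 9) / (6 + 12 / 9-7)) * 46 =-1196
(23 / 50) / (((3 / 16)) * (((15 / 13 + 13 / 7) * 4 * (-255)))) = -0.00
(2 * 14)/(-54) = -14/27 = -0.52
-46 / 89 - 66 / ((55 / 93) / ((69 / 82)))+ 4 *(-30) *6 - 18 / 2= -15023374 / 18245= -823.42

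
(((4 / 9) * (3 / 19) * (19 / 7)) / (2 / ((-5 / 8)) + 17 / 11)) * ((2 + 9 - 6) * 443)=-487300 / 1911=-255.00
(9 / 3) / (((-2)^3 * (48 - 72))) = 1 / 64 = 0.02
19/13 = 1.46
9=9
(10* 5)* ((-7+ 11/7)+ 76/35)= -1140/7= -162.86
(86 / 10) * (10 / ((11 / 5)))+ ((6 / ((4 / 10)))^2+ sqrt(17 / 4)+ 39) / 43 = sqrt(17) / 86+ 21394 / 473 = 45.28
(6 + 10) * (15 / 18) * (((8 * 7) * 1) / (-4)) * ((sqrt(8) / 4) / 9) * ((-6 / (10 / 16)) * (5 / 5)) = 896 * sqrt(2) / 9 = 140.79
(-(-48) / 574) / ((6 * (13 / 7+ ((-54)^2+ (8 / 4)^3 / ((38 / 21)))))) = 76 / 15935183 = 0.00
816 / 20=204 / 5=40.80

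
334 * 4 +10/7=9362/7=1337.43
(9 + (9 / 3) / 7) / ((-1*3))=-22 / 7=-3.14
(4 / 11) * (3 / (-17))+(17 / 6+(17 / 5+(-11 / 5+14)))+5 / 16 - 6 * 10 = -1872319 / 44880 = -41.72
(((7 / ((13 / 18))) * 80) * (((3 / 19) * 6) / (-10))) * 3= -54432 / 247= -220.37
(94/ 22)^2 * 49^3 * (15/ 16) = 3898299615/ 1936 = 2013584.51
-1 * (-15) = 15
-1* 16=-16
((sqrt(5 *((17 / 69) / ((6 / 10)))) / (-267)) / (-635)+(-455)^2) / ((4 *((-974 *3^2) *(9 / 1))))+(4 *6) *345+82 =2638639487 / 315576 - sqrt(391) / 738359794296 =8361.34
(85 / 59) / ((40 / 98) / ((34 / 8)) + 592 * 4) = 70805 / 116384816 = 0.00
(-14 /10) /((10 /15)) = -21 /10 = -2.10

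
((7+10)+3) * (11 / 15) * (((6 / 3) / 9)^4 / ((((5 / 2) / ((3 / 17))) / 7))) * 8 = 78848 / 557685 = 0.14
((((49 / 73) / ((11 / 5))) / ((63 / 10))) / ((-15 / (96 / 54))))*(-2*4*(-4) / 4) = -8960 / 195129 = -0.05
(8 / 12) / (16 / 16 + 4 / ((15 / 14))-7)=-5 / 17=-0.29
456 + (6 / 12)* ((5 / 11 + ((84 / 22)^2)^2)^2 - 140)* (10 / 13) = 49741233025873 / 2786665453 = 17849.73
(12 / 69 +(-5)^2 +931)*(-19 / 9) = -2018.59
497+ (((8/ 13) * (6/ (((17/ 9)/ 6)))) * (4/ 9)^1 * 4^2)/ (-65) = 7120973/ 14365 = 495.72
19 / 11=1.73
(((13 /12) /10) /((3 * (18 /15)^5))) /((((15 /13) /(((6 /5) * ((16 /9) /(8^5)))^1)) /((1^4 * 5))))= 21125 /5159780352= 0.00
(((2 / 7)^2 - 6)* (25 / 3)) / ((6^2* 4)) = -3625 / 10584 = -0.34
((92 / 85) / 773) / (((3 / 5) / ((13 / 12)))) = 299 / 118269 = 0.00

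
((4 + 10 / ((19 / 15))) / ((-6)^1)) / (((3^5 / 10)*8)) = -565 / 55404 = -0.01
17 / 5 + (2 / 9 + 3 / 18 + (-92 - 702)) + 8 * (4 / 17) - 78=-1325483 / 1530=-866.33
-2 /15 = -0.13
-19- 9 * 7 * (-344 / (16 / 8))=10817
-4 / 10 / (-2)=1 / 5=0.20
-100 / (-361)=100 / 361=0.28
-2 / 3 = -0.67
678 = 678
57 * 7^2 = 2793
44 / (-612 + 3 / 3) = -44 / 611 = -0.07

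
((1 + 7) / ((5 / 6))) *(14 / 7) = 96 / 5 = 19.20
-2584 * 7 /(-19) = 952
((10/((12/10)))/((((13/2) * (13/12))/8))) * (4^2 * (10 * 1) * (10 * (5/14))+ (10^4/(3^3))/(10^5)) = 172801120/31941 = 5410.01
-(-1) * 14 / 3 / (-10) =-7 / 15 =-0.47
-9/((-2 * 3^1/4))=6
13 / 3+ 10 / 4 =6.83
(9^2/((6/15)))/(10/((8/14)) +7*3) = 405/77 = 5.26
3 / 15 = 1 / 5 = 0.20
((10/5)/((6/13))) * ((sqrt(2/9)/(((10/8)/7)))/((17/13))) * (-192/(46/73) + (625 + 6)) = 7102732 * sqrt(2)/3519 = 2854.44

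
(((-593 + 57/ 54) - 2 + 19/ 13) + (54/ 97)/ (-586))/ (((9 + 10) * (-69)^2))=-3940322179/ 601598845926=-0.01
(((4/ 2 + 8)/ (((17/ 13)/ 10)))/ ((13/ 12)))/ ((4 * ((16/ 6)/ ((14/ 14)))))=225/ 34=6.62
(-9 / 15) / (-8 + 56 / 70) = 1 / 12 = 0.08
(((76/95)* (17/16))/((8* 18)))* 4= 17/720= 0.02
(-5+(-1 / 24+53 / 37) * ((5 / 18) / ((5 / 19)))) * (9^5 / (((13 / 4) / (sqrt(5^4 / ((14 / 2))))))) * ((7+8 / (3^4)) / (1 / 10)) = -15651140625 * sqrt(7) / 962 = -43044725.39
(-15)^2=225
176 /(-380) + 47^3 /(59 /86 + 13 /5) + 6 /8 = 31595.40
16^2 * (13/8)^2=676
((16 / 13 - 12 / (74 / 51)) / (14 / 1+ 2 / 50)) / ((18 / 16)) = -677200 / 1519479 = -0.45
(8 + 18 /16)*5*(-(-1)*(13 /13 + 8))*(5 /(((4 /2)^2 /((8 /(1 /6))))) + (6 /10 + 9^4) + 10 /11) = 2719367.80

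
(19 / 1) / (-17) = -19 / 17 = -1.12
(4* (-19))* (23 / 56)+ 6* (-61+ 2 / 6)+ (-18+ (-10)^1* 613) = -91605 / 14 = -6543.21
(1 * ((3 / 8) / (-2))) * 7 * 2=-21 / 8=-2.62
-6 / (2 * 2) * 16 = -24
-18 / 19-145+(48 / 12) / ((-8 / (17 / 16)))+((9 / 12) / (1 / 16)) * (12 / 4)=-67171 / 608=-110.48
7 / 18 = 0.39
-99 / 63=-11 / 7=-1.57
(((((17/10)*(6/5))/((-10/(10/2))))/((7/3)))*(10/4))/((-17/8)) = 0.51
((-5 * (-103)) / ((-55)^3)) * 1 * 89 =-9167 / 33275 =-0.28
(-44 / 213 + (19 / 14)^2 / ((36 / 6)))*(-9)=-25149 / 27832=-0.90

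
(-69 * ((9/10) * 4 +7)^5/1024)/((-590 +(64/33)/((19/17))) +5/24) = 18092391613659/1179876400000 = 15.33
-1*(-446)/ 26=223/ 13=17.15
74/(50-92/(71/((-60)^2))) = -2627/163825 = -0.02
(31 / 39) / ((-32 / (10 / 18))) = -0.01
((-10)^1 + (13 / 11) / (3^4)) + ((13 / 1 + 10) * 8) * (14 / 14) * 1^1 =155047 / 891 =174.01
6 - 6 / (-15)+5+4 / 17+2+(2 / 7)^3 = 398217 / 29155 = 13.66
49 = 49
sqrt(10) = 3.16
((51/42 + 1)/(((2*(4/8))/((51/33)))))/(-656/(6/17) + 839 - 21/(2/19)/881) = -1392861/415118935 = -0.00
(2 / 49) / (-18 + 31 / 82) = -164 / 70805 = -0.00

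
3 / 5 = 0.60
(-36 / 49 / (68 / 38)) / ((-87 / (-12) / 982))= -1343376 / 24157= -55.61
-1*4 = -4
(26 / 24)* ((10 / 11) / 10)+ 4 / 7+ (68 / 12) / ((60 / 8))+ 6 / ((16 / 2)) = 7538 / 3465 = 2.18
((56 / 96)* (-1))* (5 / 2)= -35 / 24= -1.46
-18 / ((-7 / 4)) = 72 / 7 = 10.29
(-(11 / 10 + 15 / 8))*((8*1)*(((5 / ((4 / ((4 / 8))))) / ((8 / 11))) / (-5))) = 1309 / 320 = 4.09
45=45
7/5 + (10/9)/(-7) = 391/315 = 1.24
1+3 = 4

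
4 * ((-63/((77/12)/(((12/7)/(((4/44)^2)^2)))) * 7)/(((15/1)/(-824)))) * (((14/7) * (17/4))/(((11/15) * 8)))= 549169632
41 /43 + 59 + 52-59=2277 /43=52.95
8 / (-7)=-8 / 7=-1.14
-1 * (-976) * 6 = 5856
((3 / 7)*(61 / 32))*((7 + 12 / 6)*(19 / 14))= 31293 / 3136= 9.98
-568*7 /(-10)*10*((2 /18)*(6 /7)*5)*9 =17040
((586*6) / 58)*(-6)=-363.72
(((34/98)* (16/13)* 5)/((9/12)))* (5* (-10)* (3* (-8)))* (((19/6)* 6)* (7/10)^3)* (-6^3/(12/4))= -20837376/13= -1602875.08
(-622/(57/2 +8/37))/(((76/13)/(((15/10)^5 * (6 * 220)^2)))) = -79171635114/1615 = -49022684.28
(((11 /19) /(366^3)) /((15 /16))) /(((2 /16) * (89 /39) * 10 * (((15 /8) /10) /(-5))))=-18304 /155449072755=-0.00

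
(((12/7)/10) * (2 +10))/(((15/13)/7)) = 312/25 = 12.48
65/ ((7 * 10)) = 13/ 14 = 0.93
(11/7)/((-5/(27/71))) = -297/2485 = -0.12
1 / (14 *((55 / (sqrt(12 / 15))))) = sqrt(5) / 1925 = 0.00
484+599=1083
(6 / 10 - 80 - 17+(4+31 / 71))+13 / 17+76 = -91724 / 6035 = -15.20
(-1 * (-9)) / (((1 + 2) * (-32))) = -3 / 32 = -0.09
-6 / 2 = -3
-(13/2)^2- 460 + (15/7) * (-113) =-20843/28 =-744.39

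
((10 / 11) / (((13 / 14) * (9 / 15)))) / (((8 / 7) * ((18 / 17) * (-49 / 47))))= -19975 / 15444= -1.29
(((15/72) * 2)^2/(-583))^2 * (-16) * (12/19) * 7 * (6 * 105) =-153125/38747346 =-0.00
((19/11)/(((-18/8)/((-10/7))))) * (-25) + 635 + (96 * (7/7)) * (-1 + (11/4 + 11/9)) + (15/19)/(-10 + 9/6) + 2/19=892.93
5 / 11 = 0.45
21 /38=0.55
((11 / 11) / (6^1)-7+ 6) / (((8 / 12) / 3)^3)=-1215 / 16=-75.94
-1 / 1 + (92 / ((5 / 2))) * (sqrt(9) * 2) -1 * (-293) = 2564 / 5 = 512.80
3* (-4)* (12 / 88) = -18 / 11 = -1.64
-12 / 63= -4 / 21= -0.19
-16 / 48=-1 / 3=-0.33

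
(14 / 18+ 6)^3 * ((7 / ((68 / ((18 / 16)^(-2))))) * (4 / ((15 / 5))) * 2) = 203374976 / 3011499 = 67.53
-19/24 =-0.79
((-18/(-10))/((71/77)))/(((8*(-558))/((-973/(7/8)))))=10703/22010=0.49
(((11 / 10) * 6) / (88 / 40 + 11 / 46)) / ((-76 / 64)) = -736 / 323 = -2.28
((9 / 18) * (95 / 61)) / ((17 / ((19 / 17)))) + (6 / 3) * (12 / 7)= 858827 / 246806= 3.48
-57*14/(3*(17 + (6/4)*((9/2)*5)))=-152/29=-5.24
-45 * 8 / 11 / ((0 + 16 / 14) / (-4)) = 1260 / 11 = 114.55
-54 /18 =-3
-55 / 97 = -0.57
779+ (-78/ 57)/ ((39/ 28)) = 44347/ 57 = 778.02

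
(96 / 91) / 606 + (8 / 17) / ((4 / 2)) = 0.24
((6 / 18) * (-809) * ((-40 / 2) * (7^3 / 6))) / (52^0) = 2774870 / 9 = 308318.89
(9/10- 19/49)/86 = 251/42140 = 0.01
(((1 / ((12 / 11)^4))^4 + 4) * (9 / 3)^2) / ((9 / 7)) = 5498407358106024775 / 184884258895036416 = 29.74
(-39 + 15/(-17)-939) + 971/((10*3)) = -482723/510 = -946.52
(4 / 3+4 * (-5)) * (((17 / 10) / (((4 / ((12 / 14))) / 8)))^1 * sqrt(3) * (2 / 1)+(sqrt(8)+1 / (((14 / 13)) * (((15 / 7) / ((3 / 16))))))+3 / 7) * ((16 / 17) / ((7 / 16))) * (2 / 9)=-16384 * sqrt(3) / 315 - 8192 * sqrt(2) / 459 - 73088 / 16065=-119.88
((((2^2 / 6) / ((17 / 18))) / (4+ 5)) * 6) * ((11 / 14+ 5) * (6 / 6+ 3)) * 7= 1296 / 17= 76.24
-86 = -86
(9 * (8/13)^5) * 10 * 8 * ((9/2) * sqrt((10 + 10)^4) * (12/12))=42467328000/371293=114376.86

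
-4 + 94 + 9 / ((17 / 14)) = 1656 / 17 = 97.41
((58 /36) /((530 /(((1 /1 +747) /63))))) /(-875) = -5423 /131473125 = -0.00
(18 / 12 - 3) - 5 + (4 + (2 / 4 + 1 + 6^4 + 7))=1302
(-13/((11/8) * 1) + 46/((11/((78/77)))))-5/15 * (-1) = -12413/2541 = -4.89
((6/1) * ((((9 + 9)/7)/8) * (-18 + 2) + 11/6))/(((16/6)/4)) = -417/14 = -29.79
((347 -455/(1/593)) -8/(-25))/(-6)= 1122782/25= 44911.28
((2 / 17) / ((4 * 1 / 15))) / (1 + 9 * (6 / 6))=0.04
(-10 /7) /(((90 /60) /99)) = -660 /7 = -94.29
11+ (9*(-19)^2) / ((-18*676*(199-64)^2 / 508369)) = 87520991 / 24640200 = 3.55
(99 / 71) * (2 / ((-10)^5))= -99 / 3550000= -0.00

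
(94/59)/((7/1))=94/413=0.23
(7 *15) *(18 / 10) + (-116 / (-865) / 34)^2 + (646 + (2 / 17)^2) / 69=2959639386191 / 14920354725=198.36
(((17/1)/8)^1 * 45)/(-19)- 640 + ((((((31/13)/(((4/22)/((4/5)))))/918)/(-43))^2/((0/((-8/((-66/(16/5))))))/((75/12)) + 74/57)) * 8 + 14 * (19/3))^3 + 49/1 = 885445090805152831341949509268584911605780195757/1271311520508255563445568957819573577625000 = 696481.61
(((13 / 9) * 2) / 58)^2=169 / 68121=0.00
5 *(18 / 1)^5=9447840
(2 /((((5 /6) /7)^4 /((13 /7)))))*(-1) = -11557728 /625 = -18492.36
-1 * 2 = -2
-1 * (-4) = 4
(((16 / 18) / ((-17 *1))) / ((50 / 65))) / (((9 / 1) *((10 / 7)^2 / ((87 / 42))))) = -2639 / 344250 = -0.01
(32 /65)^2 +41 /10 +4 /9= 364037 /76050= 4.79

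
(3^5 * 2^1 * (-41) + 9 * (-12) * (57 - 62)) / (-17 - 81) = 9693 / 49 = 197.82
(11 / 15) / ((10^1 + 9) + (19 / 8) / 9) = 264 / 6935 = 0.04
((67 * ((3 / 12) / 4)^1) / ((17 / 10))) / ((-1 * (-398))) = 335 / 54128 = 0.01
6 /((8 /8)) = 6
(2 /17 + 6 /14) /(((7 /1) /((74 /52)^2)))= 6845 /43316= 0.16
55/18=3.06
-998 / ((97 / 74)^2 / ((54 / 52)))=-73778148 / 122317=-603.17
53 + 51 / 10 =581 / 10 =58.10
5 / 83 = 0.06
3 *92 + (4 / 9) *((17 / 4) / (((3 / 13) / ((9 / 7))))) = 6017 / 21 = 286.52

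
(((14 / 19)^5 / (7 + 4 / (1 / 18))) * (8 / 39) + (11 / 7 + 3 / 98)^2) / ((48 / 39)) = 188085117350899 / 90175484586432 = 2.09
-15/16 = -0.94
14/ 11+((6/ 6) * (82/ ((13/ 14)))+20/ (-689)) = 678710/ 7579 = 89.55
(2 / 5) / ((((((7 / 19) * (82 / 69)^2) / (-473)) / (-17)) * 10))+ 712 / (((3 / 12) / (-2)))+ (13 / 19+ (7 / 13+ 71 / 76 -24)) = -741099439391 / 145322450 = -5099.69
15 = 15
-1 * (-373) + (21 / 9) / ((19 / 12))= 7115 / 19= 374.47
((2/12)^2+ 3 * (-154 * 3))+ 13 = -1372.97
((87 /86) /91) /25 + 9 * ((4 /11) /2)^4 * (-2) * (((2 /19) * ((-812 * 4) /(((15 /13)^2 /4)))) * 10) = 10997234600293 /54425721350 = 202.06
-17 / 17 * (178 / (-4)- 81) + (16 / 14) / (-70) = 61487 / 490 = 125.48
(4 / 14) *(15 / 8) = 15 / 28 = 0.54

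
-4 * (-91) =364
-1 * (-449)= 449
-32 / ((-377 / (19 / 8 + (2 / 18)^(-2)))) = 92 / 13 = 7.08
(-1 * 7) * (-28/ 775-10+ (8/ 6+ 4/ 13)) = 1776194/ 30225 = 58.77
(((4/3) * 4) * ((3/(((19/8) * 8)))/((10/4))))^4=0.01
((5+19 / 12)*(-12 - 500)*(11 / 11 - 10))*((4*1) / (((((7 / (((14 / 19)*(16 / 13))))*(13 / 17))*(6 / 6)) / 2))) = 41115.63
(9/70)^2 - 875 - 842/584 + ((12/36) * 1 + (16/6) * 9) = -228594959/268275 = -852.09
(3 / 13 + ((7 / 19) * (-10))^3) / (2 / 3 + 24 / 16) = -26630538 / 1159171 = -22.97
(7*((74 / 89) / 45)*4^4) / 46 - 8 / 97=0.64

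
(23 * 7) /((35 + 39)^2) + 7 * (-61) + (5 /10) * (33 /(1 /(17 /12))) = -4420179 /10952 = -403.60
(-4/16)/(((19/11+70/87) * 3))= -319/9692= -0.03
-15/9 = -5/3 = -1.67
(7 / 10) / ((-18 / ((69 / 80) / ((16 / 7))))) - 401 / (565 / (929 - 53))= -621.74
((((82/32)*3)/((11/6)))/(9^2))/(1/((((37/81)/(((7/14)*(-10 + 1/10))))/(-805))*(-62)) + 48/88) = -47027/127319337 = -0.00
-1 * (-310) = 310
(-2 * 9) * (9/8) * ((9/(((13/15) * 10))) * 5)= -10935/104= -105.14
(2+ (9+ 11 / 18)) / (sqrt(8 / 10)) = 209 * sqrt(5) / 36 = 12.98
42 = 42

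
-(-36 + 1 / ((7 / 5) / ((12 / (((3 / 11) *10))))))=230 / 7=32.86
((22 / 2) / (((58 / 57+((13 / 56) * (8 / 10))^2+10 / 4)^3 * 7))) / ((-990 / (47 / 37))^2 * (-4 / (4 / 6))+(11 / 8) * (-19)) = -55004784807672000000 / 5717017558942250621343366577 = -0.00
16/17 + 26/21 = 778/357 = 2.18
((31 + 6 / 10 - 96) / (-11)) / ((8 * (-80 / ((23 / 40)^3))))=-1958887 / 1126400000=-0.00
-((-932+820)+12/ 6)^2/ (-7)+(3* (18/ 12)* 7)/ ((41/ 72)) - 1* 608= 337480/ 287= 1175.89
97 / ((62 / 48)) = 2328 / 31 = 75.10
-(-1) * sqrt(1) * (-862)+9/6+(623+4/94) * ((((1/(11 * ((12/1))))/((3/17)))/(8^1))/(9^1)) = -860.13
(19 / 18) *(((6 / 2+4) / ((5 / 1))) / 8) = 133 / 720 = 0.18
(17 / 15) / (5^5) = 17 / 46875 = 0.00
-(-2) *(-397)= -794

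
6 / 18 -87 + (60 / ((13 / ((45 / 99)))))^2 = -5046740 / 61347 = -82.27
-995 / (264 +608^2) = -995 / 369928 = -0.00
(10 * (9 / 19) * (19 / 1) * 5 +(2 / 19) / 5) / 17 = 42752 / 1615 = 26.47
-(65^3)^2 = -75418890625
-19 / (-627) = 1 / 33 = 0.03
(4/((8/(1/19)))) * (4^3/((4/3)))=1.26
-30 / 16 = -15 / 8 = -1.88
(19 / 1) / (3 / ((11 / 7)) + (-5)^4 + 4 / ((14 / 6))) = 1463 / 48404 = 0.03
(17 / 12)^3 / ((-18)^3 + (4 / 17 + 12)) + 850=850.00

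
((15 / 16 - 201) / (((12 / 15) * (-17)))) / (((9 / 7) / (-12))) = -37345 / 272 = -137.30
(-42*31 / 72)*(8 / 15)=-434 / 45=-9.64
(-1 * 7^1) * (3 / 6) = -7 / 2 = -3.50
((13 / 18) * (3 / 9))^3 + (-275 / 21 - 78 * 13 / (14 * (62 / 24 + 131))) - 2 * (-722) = 2527337336497 / 1766903544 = 1430.38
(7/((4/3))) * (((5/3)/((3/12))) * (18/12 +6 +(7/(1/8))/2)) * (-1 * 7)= -17395/2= -8697.50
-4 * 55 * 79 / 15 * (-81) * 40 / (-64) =-117315 / 2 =-58657.50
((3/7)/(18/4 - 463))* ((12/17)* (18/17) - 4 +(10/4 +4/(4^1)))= -429/1855091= -0.00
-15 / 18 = -5 / 6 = -0.83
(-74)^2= 5476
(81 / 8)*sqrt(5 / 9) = 27*sqrt(5) / 8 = 7.55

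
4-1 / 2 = 7 / 2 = 3.50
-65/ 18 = -3.61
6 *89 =534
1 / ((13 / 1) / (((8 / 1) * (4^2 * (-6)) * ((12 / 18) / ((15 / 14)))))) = -7168 / 195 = -36.76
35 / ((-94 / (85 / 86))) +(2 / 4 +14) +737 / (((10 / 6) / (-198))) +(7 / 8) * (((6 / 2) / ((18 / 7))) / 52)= -2207977414343 / 25222080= -87541.45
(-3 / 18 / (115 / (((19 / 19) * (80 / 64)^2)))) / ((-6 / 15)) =25 / 4416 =0.01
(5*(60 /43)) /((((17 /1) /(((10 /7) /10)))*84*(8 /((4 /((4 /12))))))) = 75 /71638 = 0.00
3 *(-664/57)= -664/19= -34.95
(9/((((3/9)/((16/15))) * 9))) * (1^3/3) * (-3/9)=-0.36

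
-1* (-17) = 17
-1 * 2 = -2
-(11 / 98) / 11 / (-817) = 1 / 80066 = 0.00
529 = 529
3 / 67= 0.04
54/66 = 9/11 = 0.82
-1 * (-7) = 7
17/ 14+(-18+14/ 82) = -9537/ 574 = -16.61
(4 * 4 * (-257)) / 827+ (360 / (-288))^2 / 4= -242493 / 52928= -4.58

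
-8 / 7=-1.14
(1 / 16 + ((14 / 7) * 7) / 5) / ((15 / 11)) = 2519 / 1200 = 2.10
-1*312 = -312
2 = 2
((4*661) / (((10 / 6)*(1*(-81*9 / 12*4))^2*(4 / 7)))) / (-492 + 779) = 661 / 4035015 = 0.00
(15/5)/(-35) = -3/35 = -0.09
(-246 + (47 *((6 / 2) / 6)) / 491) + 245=-935 / 982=-0.95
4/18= 2/9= 0.22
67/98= 0.68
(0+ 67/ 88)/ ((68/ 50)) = 0.56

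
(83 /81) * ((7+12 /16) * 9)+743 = 29321 /36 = 814.47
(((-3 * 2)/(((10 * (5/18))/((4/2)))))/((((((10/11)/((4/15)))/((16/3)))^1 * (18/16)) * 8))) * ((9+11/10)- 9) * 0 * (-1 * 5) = 0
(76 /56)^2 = 361 /196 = 1.84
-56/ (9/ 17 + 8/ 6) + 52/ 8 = -23.56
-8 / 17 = -0.47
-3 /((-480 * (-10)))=-1 /1600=-0.00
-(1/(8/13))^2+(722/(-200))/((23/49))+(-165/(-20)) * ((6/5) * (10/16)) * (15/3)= 758301/36800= 20.61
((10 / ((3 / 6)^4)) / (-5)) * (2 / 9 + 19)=-5536 / 9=-615.11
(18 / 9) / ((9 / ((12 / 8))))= 1 / 3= 0.33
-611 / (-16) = 611 / 16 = 38.19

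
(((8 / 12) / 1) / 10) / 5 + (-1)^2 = 1.01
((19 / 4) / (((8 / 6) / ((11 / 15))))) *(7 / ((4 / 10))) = 1463 / 32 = 45.72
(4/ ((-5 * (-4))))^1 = 1/ 5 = 0.20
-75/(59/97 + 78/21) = -10185/587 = -17.35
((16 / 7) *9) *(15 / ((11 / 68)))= 146880 / 77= 1907.53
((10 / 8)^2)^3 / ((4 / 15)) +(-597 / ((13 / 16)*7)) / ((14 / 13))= -66765609 / 802816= -83.16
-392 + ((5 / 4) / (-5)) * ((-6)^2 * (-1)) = -383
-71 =-71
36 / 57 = 12 / 19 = 0.63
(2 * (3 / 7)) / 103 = 0.01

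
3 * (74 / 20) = 111 / 10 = 11.10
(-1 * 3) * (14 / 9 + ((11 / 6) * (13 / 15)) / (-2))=-137 / 60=-2.28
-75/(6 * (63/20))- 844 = -53422/63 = -847.97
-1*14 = -14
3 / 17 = 0.18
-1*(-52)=52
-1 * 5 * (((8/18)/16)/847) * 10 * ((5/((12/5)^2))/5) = -625/2195424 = -0.00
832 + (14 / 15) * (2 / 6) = 37454 / 45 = 832.31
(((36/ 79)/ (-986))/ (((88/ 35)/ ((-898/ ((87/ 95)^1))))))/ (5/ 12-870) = -5374530/ 25929082091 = -0.00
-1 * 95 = -95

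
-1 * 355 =-355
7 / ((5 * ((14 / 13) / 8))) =10.40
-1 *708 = -708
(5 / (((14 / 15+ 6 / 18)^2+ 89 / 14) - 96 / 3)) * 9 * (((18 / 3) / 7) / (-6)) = 20250 / 75721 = 0.27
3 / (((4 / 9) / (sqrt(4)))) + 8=43 / 2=21.50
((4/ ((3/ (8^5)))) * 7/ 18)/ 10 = 229376/ 135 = 1699.08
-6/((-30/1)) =0.20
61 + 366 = 427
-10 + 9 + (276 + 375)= 650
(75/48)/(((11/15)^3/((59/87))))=1659375/617584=2.69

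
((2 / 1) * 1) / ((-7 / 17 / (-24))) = 816 / 7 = 116.57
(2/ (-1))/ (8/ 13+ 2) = -13/ 17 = -0.76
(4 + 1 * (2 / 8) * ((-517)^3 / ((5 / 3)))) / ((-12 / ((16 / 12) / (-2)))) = -414565159 / 360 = -1151569.89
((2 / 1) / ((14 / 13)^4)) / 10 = 28561 / 192080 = 0.15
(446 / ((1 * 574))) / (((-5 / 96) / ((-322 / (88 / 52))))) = 6400992 / 2255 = 2838.58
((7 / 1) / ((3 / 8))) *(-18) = -336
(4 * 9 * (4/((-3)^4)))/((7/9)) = 16/7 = 2.29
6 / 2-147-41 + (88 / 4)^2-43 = 256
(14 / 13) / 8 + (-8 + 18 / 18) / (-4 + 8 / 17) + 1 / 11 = 4738 / 2145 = 2.21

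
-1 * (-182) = 182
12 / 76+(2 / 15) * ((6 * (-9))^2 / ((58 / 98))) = 1810299 / 2755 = 657.10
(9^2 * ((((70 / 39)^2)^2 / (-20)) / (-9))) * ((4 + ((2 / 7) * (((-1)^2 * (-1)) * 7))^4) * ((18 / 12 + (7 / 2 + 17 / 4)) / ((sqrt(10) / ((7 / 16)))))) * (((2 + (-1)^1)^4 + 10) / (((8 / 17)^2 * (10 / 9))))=49422244025 * sqrt(10) / 29246464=5343.79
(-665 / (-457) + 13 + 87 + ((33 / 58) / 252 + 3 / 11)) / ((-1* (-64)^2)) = -2491527889 / 100317364224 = -0.02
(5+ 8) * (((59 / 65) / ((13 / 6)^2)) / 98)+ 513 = 21241827 / 41405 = 513.03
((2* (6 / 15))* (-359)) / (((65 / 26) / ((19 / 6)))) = -27284 / 75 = -363.79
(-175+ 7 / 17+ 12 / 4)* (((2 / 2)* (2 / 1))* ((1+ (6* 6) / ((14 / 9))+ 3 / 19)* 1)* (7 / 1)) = -58376.12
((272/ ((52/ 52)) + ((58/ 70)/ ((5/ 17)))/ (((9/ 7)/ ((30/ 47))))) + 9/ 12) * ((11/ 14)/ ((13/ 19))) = 161577691/ 513240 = 314.82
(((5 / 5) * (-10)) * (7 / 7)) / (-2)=5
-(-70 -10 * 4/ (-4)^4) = 2245/ 32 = 70.16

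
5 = 5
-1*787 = -787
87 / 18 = 4.83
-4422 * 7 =-30954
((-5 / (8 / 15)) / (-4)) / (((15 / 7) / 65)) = 2275 / 32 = 71.09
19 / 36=0.53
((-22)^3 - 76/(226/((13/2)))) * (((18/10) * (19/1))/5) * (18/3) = -1234761246/2825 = -437083.63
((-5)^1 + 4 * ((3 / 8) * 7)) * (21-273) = -1386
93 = 93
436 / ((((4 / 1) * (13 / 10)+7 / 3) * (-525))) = -436 / 3955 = -0.11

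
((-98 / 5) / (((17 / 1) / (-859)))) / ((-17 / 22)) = -1852004 / 1445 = -1281.66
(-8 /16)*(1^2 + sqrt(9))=-2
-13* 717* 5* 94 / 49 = -4380870 / 49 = -89405.51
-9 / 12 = -3 / 4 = -0.75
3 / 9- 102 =-305 / 3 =-101.67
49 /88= 0.56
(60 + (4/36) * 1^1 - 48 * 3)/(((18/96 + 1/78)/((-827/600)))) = 3246802/5625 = 577.21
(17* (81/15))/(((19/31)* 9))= 1581/95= 16.64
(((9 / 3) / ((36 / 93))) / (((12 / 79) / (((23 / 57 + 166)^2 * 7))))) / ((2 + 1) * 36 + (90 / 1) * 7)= 1542273852175 / 115092576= 13400.29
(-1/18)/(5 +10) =-1/270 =-0.00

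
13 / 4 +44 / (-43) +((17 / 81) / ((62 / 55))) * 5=1363763 / 431892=3.16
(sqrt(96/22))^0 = 1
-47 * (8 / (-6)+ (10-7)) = -235 / 3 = -78.33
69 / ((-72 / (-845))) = 19435 / 24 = 809.79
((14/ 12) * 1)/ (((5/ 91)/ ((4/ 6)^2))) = 1274/ 135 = 9.44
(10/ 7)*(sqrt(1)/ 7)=10/ 49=0.20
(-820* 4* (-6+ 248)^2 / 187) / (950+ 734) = -609.99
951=951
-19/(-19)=1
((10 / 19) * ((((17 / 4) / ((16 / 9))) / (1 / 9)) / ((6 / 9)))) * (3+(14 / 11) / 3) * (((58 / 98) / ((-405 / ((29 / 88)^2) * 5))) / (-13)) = 46851269 / 329914224640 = 0.00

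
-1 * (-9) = 9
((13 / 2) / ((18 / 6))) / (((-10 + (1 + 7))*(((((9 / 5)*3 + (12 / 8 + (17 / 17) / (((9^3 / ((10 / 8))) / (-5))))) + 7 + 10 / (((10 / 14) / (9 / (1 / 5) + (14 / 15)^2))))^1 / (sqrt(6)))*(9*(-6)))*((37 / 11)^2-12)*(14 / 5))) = -1769625*sqrt(6) / 111153994084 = -0.00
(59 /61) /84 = 59 /5124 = 0.01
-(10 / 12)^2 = -25 / 36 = -0.69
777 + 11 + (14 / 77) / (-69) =598090 / 759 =788.00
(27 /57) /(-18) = -1 /38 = -0.03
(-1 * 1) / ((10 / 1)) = -1 / 10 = -0.10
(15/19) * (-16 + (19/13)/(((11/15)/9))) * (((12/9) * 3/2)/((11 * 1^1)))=8310/29887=0.28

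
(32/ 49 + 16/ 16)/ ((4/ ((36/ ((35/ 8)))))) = 5832/ 1715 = 3.40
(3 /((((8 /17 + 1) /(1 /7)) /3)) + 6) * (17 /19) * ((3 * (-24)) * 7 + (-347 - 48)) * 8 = -147083592 /3325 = -44235.67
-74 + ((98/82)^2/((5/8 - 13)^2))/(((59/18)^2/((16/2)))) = -52389959946/708038881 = -73.99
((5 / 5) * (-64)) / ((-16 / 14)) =56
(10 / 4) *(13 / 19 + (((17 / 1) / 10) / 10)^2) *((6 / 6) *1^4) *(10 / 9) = 135491 / 68400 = 1.98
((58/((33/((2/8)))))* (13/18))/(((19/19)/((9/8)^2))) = 1131/2816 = 0.40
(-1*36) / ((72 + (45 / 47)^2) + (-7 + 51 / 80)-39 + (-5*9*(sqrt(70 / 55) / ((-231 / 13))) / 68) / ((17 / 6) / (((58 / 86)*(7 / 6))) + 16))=-188662488509784119542873920 / 144401242718836548793713779 + 1182665886936884064000*sqrt(154) / 144401242718836548793713779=-1.31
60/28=15/7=2.14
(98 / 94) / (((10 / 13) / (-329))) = -4459 / 10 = -445.90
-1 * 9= -9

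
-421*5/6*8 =-8420/3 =-2806.67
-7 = -7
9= 9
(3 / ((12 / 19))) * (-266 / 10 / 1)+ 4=-2447 / 20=-122.35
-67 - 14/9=-617/9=-68.56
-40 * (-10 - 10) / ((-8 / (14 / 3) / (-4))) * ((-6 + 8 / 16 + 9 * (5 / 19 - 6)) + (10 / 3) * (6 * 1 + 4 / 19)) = -68002.34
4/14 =2/7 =0.29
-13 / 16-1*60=-973 / 16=-60.81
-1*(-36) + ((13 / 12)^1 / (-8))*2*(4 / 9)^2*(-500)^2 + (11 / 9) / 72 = -13338.47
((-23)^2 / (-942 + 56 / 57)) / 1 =-30153 / 53638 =-0.56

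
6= 6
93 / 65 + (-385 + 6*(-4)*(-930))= 1425868 / 65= 21936.43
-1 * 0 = 0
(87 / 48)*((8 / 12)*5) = 145 / 24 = 6.04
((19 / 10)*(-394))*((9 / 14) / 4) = -33687 / 280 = -120.31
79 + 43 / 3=280 / 3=93.33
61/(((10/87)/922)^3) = 3935413481407623/125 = 31483307851260.98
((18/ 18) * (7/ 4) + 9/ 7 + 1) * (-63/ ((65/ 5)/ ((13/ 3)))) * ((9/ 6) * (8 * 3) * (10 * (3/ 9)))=-10170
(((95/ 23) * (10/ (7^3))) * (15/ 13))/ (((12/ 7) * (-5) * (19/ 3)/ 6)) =-225/ 14651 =-0.02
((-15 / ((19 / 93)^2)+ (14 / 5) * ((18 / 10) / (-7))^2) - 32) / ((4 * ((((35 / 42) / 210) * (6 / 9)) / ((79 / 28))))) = -263569782519 / 2527000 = -104301.46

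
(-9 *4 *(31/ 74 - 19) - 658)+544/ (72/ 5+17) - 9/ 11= 1752467/ 63899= 27.43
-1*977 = -977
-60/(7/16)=-137.14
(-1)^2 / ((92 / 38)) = 19 / 46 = 0.41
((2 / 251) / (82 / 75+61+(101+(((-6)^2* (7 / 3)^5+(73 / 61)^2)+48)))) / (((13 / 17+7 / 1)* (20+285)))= 0.00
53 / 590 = 0.09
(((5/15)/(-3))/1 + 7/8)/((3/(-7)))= -1.78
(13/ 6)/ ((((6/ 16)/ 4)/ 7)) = 1456/ 9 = 161.78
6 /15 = 2 /5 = 0.40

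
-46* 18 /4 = -207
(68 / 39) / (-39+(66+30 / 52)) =136 / 2151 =0.06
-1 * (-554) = 554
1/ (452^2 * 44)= 1/ 8989376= 0.00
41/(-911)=-41/911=-0.05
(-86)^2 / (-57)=-7396 / 57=-129.75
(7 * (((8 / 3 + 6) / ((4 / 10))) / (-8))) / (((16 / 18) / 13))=-17745 / 64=-277.27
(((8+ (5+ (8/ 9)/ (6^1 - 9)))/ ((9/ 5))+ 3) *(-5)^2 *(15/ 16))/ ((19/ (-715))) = -54608125/ 6156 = -8870.72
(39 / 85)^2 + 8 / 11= 74531 / 79475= 0.94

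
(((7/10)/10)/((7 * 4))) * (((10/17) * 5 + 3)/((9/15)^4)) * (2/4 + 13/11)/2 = 93425/969408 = 0.10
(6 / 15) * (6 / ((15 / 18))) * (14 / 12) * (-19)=-1596 / 25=-63.84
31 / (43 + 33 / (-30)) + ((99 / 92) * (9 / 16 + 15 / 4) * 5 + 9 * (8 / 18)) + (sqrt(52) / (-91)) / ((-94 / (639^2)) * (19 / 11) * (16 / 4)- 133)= 8983062 * sqrt(13) / 54361649797 + 749319 / 26816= 27.94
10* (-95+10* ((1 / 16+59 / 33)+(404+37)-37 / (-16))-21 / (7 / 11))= 2853595 / 66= 43236.29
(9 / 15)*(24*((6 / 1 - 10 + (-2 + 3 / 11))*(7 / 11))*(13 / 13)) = -31752 / 605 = -52.48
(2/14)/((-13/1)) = -1/91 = -0.01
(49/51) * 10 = 490/51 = 9.61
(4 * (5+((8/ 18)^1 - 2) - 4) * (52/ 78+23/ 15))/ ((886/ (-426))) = 3124/ 1329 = 2.35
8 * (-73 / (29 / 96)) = -56064 / 29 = -1933.24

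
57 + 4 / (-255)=14531 / 255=56.98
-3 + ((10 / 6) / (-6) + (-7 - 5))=-275 / 18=-15.28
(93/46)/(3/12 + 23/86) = 7998/2047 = 3.91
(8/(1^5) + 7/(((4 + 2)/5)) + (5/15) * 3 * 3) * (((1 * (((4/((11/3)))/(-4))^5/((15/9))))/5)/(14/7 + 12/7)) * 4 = -171801/52341575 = -0.00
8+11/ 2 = 27/ 2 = 13.50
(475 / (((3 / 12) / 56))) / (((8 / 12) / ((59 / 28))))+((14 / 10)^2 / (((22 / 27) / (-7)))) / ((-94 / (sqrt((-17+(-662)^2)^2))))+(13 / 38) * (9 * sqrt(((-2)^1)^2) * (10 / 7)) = 2852262811851 / 6876100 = 414808.22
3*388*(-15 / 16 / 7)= -4365 / 28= -155.89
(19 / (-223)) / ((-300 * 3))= 0.00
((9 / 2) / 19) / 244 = 0.00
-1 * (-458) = 458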